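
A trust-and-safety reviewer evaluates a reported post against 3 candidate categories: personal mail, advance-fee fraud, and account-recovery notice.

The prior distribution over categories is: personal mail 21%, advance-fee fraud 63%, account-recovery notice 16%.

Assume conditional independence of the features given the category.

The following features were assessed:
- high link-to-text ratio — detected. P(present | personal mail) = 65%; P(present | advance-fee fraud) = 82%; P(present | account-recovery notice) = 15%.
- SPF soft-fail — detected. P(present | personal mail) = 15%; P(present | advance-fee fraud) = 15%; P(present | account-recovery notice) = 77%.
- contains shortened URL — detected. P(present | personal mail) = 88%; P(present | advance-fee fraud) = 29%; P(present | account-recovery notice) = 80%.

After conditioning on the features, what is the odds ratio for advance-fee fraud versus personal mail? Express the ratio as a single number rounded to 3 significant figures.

1.25

The normalizing constant cancels in an odds ratio, so compute prior × likelihood for the two hypotheses only:
  advance-fee fraud: 0.63 × 0.82 × 0.15 × 0.29 = 0.022472
  personal mail: 0.21 × 0.65 × 0.15 × 0.88 = 0.018018
Posterior odds = 0.022472 / 0.018018 ≈ 1.25.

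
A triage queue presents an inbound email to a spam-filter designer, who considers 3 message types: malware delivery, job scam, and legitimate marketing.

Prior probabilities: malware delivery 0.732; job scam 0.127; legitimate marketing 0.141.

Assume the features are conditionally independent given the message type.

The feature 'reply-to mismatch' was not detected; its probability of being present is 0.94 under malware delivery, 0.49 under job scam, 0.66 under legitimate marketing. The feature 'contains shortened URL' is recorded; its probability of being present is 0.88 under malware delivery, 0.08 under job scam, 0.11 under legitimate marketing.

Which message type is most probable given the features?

malware delivery

Multiply each prior by the joint likelihood of the feature pattern (using 1 − P(present | H) for each absent feature):
  malware delivery: 0.732 × (1 − 0.94) × 0.88 = 0.03865
  job scam: 0.127 × (1 − 0.49) × 0.08 = 0.0051816
  legitimate marketing: 0.141 × (1 − 0.66) × 0.11 = 0.0052734
Marginal likelihood of the evidence = 0.049105.
P(malware delivery | evidence) ≈ 0.03865 / 0.049105 ≈ 0.787
P(job scam | evidence) ≈ 0.0051816 / 0.049105 ≈ 0.106
P(legitimate marketing | evidence) ≈ 0.0052734 / 0.049105 ≈ 0.107
The largest is 0.787, so malware delivery is most probable.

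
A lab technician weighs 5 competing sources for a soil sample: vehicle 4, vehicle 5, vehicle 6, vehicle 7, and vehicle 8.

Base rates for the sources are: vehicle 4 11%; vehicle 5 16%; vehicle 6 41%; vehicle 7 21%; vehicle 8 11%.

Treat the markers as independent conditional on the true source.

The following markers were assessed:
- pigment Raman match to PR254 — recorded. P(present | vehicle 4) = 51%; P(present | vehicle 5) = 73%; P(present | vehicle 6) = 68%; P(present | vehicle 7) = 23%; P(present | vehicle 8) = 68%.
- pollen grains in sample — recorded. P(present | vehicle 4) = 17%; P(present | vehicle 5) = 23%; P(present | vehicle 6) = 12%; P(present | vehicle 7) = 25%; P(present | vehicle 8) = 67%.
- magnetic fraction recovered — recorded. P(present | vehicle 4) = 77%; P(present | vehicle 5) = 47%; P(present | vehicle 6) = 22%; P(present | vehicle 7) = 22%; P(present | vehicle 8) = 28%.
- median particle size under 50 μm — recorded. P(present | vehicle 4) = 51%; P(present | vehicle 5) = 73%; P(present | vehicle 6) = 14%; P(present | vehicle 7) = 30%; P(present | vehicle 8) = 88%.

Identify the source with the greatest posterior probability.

vehicle 8

By Bayes' rule with conditional independence, the unnormalized weight for each hypothesis is prior × ∏ likelihoods:
  vehicle 4: 0.11 × 0.51 × 0.17 × 0.77 × 0.51 = 0.0037452
  vehicle 5: 0.16 × 0.73 × 0.23 × 0.47 × 0.73 = 0.009217
  vehicle 6: 0.41 × 0.68 × 0.12 × 0.22 × 0.14 = 0.0010304
  vehicle 7: 0.21 × 0.23 × 0.25 × 0.22 × 0.30 = 0.00079695
  vehicle 8: 0.11 × 0.68 × 0.67 × 0.28 × 0.88 = 0.012349
The unnormalized weights sum to 0.027138.
P(vehicle 4 | evidence) ≈ 0.0037452 / 0.027138 ≈ 0.138
P(vehicle 5 | evidence) ≈ 0.009217 / 0.027138 ≈ 0.340
P(vehicle 6 | evidence) ≈ 0.0010304 / 0.027138 ≈ 0.038
P(vehicle 7 | evidence) ≈ 0.00079695 / 0.027138 ≈ 0.029
P(vehicle 8 | evidence) ≈ 0.012349 / 0.027138 ≈ 0.455
The largest is 0.455, so vehicle 8 is most probable.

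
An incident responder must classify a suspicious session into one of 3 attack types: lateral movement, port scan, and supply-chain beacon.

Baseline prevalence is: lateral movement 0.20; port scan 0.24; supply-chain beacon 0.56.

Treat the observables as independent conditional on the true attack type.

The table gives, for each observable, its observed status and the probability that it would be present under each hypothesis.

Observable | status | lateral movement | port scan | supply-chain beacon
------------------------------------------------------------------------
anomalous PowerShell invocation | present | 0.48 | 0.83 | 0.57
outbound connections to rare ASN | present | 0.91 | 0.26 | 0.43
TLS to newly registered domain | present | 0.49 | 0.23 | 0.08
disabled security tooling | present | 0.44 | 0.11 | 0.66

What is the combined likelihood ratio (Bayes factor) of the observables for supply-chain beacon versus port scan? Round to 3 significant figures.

2.37

Joint likelihood of the observable pattern under each hypothesis:
  supply-chain beacon: 0.57 × 0.43 × 0.08 × 0.66 = 0.012941
  port scan: 0.83 × 0.26 × 0.23 × 0.11 = 0.0054597
Bayes factor = 0.012941 / 0.0054597 ≈ 2.37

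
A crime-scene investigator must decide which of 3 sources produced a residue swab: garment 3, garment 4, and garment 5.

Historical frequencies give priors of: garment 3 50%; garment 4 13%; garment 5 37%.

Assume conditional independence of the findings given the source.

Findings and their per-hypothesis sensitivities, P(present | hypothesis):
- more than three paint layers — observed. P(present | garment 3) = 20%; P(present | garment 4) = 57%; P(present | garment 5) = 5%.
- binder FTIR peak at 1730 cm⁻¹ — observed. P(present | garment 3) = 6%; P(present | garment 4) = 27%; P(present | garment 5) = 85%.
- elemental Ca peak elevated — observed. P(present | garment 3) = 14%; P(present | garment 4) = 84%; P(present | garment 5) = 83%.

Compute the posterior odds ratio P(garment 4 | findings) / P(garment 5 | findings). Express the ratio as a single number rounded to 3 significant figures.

1.29

The normalizing constant cancels in an odds ratio, so compute prior × likelihood for the two hypotheses only:
  garment 4: 0.13 × 0.57 × 0.27 × 0.84 = 0.016806
  garment 5: 0.37 × 0.05 × 0.85 × 0.83 = 0.013052
Posterior odds = 0.016806 / 0.013052 ≈ 1.29.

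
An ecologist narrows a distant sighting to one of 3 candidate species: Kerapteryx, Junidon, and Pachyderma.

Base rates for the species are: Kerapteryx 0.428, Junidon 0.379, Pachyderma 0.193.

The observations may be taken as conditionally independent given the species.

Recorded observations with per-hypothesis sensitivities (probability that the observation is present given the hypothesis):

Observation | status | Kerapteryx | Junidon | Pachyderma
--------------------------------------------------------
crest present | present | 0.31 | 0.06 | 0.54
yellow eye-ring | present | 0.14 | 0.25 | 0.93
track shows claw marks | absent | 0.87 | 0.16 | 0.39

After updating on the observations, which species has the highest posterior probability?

For each hypothesis, the unnormalized posterior weight is prior × product of the observation likelihoods (using 1 − P(present | H) for each absent observation):
  Kerapteryx: 0.428 × 0.31 × 0.14 × (1 − 0.87) = 0.0024148
  Junidon: 0.379 × 0.06 × 0.25 × (1 − 0.16) = 0.0047754
  Pachyderma: 0.193 × 0.54 × 0.93 × (1 − 0.39) = 0.059124
Marginal likelihood of the evidence = 0.066314.
P(Kerapteryx | evidence) ≈ 0.0024148 / 0.066314 ≈ 0.036
P(Junidon | evidence) ≈ 0.0047754 / 0.066314 ≈ 0.072
P(Pachyderma | evidence) ≈ 0.059124 / 0.066314 ≈ 0.892
The largest is 0.892, so Pachyderma is most probable.

Pachyderma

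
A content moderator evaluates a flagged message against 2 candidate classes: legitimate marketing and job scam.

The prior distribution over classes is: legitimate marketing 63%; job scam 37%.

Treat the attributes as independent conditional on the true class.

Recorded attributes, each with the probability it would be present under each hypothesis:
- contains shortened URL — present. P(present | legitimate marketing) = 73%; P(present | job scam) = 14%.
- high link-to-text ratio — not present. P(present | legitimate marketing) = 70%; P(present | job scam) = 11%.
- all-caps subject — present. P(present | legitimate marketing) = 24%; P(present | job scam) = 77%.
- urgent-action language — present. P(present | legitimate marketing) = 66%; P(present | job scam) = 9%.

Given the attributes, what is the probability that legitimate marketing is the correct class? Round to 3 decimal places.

For each hypothesis, the unnormalized posterior weight is prior × product of the attribute likelihoods (using 1 − P(present | H) for each absent attribute):
  legitimate marketing: 0.63 × 0.73 × (1 − 0.70) × 0.24 × 0.66 = 0.021854
  job scam: 0.37 × 0.14 × (1 − 0.11) × 0.77 × 0.09 = 0.0031949
The unnormalized weights sum to 0.025049.
P(legitimate marketing | evidence) = 0.021854 / 0.025049 ≈ 0.872.

0.872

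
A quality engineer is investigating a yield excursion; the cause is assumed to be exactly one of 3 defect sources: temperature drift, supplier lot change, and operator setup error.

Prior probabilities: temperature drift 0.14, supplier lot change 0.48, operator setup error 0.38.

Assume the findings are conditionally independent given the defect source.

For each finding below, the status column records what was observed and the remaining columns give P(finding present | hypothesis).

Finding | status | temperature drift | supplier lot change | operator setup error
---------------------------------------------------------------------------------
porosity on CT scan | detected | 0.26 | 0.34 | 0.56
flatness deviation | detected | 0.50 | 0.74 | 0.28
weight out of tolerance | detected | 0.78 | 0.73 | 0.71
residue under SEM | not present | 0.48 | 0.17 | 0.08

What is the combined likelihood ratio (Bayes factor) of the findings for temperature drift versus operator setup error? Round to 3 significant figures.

0.515

Take the product of per-finding likelihoods under each hypothesis (using 1 − P(present | H) for each absent finding), then divide.
  temperature drift: 0.26 × 0.50 × 0.78 × (1 − 0.48) = 0.052728
  operator setup error: 0.56 × 0.28 × 0.71 × (1 − 0.08) = 0.10242
Bayes factor = 0.052728 / 0.10242 ≈ 0.515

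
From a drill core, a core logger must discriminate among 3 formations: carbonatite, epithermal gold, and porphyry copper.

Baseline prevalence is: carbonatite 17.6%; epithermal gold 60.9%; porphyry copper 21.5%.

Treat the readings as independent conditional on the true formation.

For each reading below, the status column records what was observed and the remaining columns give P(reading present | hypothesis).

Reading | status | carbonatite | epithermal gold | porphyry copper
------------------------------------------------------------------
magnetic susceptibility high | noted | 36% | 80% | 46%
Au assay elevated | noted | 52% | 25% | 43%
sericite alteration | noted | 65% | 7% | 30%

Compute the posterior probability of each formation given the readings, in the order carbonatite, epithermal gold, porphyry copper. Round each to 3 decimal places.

0.502, 0.200, 0.299

By Bayes' rule with conditional independence, the unnormalized weight for each hypothesis is prior × ∏ likelihoods:
  carbonatite: 0.176 × 0.36 × 0.52 × 0.65 = 0.021416
  epithermal gold: 0.609 × 0.80 × 0.25 × 0.07 = 0.008526
  porphyry copper: 0.215 × 0.46 × 0.43 × 0.30 = 0.012758
Normalizing constant Z = 0.021416 + 0.008526 + 0.012758 = 0.0427.
P(carbonatite | evidence) = 0.021416 / 0.0427 ≈ 0.502
P(epithermal gold | evidence) = 0.008526 / 0.0427 ≈ 0.200
P(porphyry copper | evidence) = 0.012758 / 0.0427 ≈ 0.299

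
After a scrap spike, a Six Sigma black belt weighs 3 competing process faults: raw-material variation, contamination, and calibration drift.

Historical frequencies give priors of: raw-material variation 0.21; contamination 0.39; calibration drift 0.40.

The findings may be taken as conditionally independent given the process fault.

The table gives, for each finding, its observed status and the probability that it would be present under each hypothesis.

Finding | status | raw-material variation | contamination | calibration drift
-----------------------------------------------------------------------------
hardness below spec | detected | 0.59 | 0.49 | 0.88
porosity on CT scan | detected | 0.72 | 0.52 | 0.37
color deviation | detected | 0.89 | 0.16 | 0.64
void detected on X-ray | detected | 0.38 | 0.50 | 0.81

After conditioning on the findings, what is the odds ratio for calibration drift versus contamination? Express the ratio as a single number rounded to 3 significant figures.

8.49

Unnormalized posterior weight (prior times the finding likelihoods) for each of the two hypotheses:
  calibration drift: 0.40 × 0.88 × 0.37 × 0.64 × 0.81 = 0.067516
  contamination: 0.39 × 0.49 × 0.52 × 0.16 × 0.50 = 0.0079498
Odds(calibration drift : contamination) = 0.067516 / 0.0079498 ≈ 8.49.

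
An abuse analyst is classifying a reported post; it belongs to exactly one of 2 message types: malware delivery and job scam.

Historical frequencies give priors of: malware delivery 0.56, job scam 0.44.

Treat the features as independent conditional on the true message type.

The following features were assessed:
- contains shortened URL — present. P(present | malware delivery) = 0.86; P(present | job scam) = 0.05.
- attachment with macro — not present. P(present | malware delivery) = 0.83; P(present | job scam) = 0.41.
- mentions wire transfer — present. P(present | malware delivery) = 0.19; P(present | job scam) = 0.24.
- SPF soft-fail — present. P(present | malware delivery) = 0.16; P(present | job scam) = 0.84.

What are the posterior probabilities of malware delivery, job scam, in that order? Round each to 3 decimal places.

By Bayes' rule with conditional independence, the unnormalized weight for each hypothesis is prior × ∏ likelihoods (using 1 − P(present | H) for each absent feature):
  malware delivery: 0.56 × 0.86 × (1 − 0.83) × 0.19 × 0.16 = 0.0024889
  job scam: 0.44 × 0.05 × (1 − 0.41) × 0.24 × 0.84 = 0.0026168
The unnormalized weights sum to 0.0051057.
P(malware delivery | evidence) = 0.0024889 / 0.0051057 ≈ 0.487
P(job scam | evidence) = 0.0026168 / 0.0051057 ≈ 0.513

0.487, 0.513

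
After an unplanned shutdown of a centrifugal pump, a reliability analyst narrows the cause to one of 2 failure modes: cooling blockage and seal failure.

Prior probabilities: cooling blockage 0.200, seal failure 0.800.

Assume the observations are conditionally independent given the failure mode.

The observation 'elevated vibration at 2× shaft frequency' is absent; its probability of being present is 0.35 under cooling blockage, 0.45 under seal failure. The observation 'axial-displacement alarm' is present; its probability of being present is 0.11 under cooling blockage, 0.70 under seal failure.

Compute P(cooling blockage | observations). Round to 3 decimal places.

For each hypothesis, the unnormalized posterior weight is prior × product of the observation likelihoods (using 1 − P(present | H) for each absent observation):
  cooling blockage: 0.200 × (1 − 0.35) × 0.11 = 0.0143
  seal failure: 0.800 × (1 − 0.45) × 0.70 = 0.308
Normalizing constant Z = 0.0143 + 0.308 = 0.3223.
P(cooling blockage | evidence) = 0.0143 / 0.3223 ≈ 0.044.

0.044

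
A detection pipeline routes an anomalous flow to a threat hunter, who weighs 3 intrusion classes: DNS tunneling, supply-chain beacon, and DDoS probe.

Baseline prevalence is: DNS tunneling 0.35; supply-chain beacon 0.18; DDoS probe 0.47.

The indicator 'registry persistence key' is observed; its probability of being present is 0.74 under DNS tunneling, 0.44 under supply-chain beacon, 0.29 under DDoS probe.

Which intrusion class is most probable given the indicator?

Multiply each prior by the likelihood of the indicator:
  DNS tunneling: 0.35 × 0.74 = 0.259
  supply-chain beacon: 0.18 × 0.44 = 0.0792
  DDoS probe: 0.47 × 0.29 = 0.1363
Marginal likelihood of the evidence = 0.4745.
P(DNS tunneling | evidence) ≈ 0.259 / 0.4745 ≈ 0.546
P(supply-chain beacon | evidence) ≈ 0.0792 / 0.4745 ≈ 0.167
P(DDoS probe | evidence) ≈ 0.1363 / 0.4745 ≈ 0.287
The largest is 0.546, so DNS tunneling is most probable.

DNS tunneling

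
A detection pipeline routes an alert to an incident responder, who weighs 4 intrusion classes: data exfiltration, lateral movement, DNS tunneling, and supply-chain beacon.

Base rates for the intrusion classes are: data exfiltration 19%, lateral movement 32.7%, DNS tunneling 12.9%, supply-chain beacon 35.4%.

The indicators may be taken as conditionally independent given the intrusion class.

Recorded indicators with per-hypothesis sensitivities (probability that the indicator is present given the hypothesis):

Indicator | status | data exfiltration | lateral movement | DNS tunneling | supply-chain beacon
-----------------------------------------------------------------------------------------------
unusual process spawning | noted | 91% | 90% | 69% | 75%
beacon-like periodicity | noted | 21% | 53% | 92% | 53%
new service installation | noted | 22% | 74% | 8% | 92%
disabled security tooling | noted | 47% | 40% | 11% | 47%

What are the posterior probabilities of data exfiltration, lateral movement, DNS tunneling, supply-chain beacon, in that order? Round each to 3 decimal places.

For each hypothesis, the unnormalized posterior weight is prior × product of the indicator likelihoods:
  data exfiltration: 0.190 × 0.91 × 0.21 × 0.22 × 0.47 = 0.0037544
  lateral movement: 0.327 × 0.90 × 0.53 × 0.74 × 0.40 = 0.04617
  DNS tunneling: 0.129 × 0.69 × 0.92 × 0.08 × 0.11 = 0.00072062
  supply-chain beacon: 0.354 × 0.75 × 0.53 × 0.92 × 0.47 = 0.060845
Normalizing constant Z = 0.0037544 + 0.04617 + 0.00072062 + 0.060845 = 0.11149.
P(data exfiltration | evidence) = 0.0037544 / 0.11149 ≈ 0.034
P(lateral movement | evidence) = 0.04617 / 0.11149 ≈ 0.414
P(DNS tunneling | evidence) = 0.00072062 / 0.11149 ≈ 0.006
P(supply-chain beacon | evidence) = 0.060845 / 0.11149 ≈ 0.546

0.034, 0.414, 0.006, 0.546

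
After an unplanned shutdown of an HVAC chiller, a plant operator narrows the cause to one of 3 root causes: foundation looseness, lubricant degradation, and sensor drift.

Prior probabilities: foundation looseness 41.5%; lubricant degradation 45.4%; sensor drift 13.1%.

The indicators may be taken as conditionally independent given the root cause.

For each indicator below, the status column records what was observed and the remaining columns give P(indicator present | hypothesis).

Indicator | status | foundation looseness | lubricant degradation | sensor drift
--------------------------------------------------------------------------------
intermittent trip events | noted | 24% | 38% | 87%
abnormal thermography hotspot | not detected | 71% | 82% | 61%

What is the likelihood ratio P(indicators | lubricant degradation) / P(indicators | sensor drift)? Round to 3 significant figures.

0.202

The Bayes factor is the ratio of the joint likelihoods of the indicator pattern under the two hypotheses (using 1 − P(present | H) for each absent indicator).
  lubricant degradation: 0.38 × (1 − 0.82) = 0.0684
  sensor drift: 0.87 × (1 − 0.61) = 0.3393
Bayes factor = 0.0684 / 0.3393 ≈ 0.202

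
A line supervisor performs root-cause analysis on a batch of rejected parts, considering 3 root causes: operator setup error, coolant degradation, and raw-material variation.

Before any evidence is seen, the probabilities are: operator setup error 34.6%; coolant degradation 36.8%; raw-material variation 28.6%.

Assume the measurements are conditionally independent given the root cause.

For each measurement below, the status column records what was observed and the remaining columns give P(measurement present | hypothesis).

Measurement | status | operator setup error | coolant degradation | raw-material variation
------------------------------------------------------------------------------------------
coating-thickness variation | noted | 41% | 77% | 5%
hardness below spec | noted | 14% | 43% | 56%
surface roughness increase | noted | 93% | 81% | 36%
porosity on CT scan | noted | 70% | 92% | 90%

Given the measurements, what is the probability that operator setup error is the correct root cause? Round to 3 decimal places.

0.122

By Bayes' rule with conditional independence, the unnormalized weight for each hypothesis is prior × ∏ likelihoods:
  operator setup error: 0.346 × 0.41 × 0.14 × 0.93 × 0.70 = 0.012929
  coolant degradation: 0.368 × 0.77 × 0.43 × 0.81 × 0.92 = 0.090799
  raw-material variation: 0.286 × 0.05 × 0.56 × 0.36 × 0.90 = 0.0025946
Marginal likelihood of the evidence = 0.10632.
P(operator setup error | evidence) = 0.012929 / 0.10632 ≈ 0.122.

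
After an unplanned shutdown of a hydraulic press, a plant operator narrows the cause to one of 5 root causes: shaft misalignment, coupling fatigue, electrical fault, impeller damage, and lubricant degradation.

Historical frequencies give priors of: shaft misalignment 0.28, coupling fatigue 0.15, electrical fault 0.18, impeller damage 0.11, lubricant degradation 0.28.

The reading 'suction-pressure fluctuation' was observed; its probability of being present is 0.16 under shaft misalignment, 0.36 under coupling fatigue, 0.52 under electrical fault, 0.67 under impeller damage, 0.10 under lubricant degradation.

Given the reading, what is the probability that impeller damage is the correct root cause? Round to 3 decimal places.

0.251

By Bayes' rule, the unnormalized weight for each hypothesis is prior × likelihood:
  shaft misalignment: 0.28 × 0.16 = 0.0448
  coupling fatigue: 0.15 × 0.36 = 0.054
  electrical fault: 0.18 × 0.52 = 0.0936
  impeller damage: 0.11 × 0.67 = 0.0737
  lubricant degradation: 0.28 × 0.10 = 0.028
The unnormalized weights sum to 0.2941.
P(impeller damage | evidence) = 0.0737 / 0.2941 ≈ 0.251.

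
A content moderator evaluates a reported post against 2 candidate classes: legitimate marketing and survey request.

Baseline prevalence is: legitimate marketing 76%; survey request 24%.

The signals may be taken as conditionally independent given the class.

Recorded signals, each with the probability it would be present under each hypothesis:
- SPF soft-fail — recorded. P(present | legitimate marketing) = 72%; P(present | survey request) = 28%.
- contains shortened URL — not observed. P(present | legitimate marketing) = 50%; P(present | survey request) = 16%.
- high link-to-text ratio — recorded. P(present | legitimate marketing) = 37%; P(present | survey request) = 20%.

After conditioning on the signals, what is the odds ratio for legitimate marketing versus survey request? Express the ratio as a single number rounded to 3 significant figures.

8.97

The normalizing constant cancels in an odds ratio, so compute prior × likelihood for the two hypotheses only (using 1 − P(present | H) for each absent signal):
  legitimate marketing: 0.76 × 0.72 × (1 − 0.50) × 0.37 = 0.10123
  survey request: 0.24 × 0.28 × (1 − 0.16) × 0.20 = 0.01129
Posterior odds = 0.10123 / 0.01129 ≈ 8.97.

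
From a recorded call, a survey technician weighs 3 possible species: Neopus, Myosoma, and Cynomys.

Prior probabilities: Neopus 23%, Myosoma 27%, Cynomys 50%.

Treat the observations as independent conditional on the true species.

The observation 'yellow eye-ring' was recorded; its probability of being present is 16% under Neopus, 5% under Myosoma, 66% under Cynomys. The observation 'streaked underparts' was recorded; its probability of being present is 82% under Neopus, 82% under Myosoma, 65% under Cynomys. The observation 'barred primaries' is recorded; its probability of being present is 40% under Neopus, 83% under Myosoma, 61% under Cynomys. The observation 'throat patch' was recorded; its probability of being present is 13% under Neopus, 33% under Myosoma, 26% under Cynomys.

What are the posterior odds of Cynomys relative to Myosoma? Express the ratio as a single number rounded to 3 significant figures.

11.2

Unnormalized posterior weight (prior times the observation likelihoods) for each of the two hypotheses:
  Cynomys: 0.50 × 0.66 × 0.65 × 0.61 × 0.26 = 0.03402
  Myosoma: 0.27 × 0.05 × 0.82 × 0.83 × 0.33 = 0.0030321
Odds(Cynomys : Myosoma) = 0.03402 / 0.0030321 ≈ 11.2.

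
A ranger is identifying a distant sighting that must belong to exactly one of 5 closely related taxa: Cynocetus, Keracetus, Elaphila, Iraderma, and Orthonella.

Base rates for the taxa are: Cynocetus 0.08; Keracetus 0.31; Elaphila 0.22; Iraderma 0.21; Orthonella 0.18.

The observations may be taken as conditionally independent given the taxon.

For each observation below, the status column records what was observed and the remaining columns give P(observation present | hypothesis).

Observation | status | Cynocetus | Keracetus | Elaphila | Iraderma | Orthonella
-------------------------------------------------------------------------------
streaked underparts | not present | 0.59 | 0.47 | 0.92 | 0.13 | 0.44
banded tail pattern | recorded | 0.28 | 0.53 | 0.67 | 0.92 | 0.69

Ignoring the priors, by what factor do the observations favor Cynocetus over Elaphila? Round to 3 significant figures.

2.14

Joint likelihood of the evidence pattern under each hypothesis (using 1 − P(present | H) for each absent observation):
  Cynocetus: (1 − 0.59) × 0.28 = 0.1148
  Elaphila: (1 − 0.92) × 0.67 = 0.0536
Bayes factor = 0.1148 / 0.0536 ≈ 2.14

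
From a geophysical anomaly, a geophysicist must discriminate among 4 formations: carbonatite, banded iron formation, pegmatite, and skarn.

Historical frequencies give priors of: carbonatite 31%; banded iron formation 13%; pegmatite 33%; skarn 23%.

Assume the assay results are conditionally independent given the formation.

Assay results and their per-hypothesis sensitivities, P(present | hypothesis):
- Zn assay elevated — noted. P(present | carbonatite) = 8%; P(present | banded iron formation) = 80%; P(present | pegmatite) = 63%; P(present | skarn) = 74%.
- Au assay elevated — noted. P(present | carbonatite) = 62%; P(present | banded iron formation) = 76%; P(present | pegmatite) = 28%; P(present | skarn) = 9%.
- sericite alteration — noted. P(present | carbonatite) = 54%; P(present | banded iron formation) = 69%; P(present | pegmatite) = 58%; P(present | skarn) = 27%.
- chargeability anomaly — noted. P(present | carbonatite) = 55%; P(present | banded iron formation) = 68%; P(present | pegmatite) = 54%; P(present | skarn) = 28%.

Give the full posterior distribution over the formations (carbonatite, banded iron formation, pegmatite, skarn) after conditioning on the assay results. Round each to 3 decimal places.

0.075, 0.608, 0.299, 0.019

By Bayes' rule with conditional independence, the unnormalized weight for each hypothesis is prior × ∏ likelihoods:
  carbonatite: 0.31 × 0.08 × 0.62 × 0.54 × 0.55 = 0.0045667
  banded iron formation: 0.13 × 0.80 × 0.76 × 0.69 × 0.68 = 0.037086
  pegmatite: 0.33 × 0.63 × 0.28 × 0.58 × 0.54 = 0.018232
  skarn: 0.23 × 0.74 × 0.09 × 0.27 × 0.28 = 0.001158
Normalizing constant Z = 0.0045667 + 0.037086 + 0.018232 + 0.001158 = 0.061042.
P(carbonatite | evidence) = 0.0045667 / 0.061042 ≈ 0.075
P(banded iron formation | evidence) = 0.037086 / 0.061042 ≈ 0.608
P(pegmatite | evidence) = 0.018232 / 0.061042 ≈ 0.299
P(skarn | evidence) = 0.001158 / 0.061042 ≈ 0.019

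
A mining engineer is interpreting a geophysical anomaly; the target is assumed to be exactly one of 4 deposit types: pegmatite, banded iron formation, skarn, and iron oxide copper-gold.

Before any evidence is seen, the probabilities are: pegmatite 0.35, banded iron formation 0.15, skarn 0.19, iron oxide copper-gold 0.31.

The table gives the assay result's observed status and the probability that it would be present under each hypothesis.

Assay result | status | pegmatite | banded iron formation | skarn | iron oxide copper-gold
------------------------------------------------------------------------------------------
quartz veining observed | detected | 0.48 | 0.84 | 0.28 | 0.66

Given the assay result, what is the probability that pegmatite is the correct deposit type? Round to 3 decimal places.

0.304

By Bayes' rule, the unnormalized weight for each hypothesis is prior × likelihood:
  pegmatite: 0.35 × 0.48 = 0.168
  banded iron formation: 0.15 × 0.84 = 0.126
  skarn: 0.19 × 0.28 = 0.0532
  iron oxide copper-gold: 0.31 × 0.66 = 0.2046
The unnormalized weights sum to 0.5518.
P(pegmatite | evidence) = 0.168 / 0.5518 ≈ 0.304.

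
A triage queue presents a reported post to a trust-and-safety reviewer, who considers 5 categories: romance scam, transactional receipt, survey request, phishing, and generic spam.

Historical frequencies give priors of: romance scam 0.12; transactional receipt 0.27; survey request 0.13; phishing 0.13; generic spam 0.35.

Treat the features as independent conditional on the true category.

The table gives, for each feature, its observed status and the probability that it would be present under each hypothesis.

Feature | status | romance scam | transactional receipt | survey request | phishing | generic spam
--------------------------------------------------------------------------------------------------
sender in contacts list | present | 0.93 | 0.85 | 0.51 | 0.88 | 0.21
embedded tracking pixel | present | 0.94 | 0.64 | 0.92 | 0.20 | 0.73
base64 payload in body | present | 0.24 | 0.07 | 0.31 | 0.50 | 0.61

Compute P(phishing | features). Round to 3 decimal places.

Multiply each prior by the joint likelihood of the feature pattern:
  romance scam: 0.12 × 0.93 × 0.94 × 0.24 = 0.025177
  transactional receipt: 0.27 × 0.85 × 0.64 × 0.07 = 0.010282
  survey request: 0.13 × 0.51 × 0.92 × 0.31 = 0.018909
  phishing: 0.13 × 0.88 × 0.20 × 0.50 = 0.01144
  generic spam: 0.35 × 0.21 × 0.73 × 0.61 = 0.03273
Normalizing constant Z = 0.025177 + 0.010282 + 0.018909 + 0.01144 + 0.03273 = 0.098537.
P(phishing | evidence) = 0.01144 / 0.098537 ≈ 0.116.

0.116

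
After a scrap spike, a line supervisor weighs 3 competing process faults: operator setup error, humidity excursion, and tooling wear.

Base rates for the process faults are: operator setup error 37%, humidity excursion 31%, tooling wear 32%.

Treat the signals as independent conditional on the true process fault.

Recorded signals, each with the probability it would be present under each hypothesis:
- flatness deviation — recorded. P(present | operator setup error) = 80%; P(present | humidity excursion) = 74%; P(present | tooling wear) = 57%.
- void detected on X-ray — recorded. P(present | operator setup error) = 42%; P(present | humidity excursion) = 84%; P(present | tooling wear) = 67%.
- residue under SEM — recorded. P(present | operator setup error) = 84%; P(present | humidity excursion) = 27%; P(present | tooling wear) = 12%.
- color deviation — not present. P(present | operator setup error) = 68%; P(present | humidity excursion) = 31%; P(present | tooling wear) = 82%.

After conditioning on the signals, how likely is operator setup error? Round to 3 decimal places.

0.464

By Bayes' rule with conditional independence, the unnormalized weight for each hypothesis is prior × ∏ likelihoods (using 1 − P(present | H) for each absent signal):
  operator setup error: 0.37 × 0.80 × 0.42 × 0.84 × (1 − 0.68) = 0.033417
  humidity excursion: 0.31 × 0.74 × 0.84 × 0.27 × (1 − 0.31) = 0.035899
  tooling wear: 0.32 × 0.57 × 0.67 × 0.12 × (1 − 0.82) = 0.0026397
The unnormalized weights sum to 0.071956.
P(operator setup error | evidence) = 0.033417 / 0.071956 ≈ 0.464.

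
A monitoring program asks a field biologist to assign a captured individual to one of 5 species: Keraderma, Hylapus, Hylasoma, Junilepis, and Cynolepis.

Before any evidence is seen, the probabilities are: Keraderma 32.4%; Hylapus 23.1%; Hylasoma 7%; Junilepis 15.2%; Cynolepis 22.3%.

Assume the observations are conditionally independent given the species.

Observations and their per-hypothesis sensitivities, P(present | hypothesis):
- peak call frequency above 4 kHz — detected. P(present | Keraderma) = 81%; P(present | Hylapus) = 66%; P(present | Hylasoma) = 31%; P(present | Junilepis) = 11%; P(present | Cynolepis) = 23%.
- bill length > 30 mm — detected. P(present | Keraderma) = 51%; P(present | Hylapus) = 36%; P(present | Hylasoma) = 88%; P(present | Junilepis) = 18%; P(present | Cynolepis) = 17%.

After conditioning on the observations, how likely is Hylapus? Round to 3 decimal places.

0.250

By Bayes' rule with conditional independence, the unnormalized weight for each hypothesis is prior × ∏ likelihoods:
  Keraderma: 0.324 × 0.81 × 0.51 = 0.13384
  Hylapus: 0.231 × 0.66 × 0.36 = 0.054886
  Hylasoma: 0.070 × 0.31 × 0.88 = 0.019096
  Junilepis: 0.152 × 0.11 × 0.18 = 0.0030096
  Cynolepis: 0.223 × 0.23 × 0.17 = 0.0087193
The unnormalized weights sum to 0.21955.
P(Hylapus | evidence) = 0.054886 / 0.21955 ≈ 0.250.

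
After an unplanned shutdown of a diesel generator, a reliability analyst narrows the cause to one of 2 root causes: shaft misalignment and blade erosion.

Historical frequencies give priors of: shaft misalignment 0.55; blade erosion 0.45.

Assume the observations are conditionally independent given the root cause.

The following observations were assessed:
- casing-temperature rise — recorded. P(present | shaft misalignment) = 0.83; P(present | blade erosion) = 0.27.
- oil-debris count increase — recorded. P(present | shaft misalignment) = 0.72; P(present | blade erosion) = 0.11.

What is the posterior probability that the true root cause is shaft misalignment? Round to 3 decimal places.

0.961

For each hypothesis, the unnormalized posterior weight is prior × product of the observation likelihoods:
  shaft misalignment: 0.55 × 0.83 × 0.72 = 0.32868
  blade erosion: 0.45 × 0.27 × 0.11 = 0.013365
The unnormalized weights sum to 0.34205.
P(shaft misalignment | evidence) = 0.32868 / 0.34205 ≈ 0.961.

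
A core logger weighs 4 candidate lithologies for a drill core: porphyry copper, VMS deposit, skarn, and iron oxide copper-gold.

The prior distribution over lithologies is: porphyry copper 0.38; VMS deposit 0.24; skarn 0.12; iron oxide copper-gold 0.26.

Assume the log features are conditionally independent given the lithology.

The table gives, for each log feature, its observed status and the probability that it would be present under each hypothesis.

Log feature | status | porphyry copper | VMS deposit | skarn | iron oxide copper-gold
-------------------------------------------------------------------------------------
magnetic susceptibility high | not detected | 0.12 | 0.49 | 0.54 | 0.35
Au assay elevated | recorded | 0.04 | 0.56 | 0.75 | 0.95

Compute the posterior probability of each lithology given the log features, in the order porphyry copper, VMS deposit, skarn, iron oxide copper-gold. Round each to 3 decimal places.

By Bayes' rule with conditional independence, the unnormalized weight for each hypothesis is prior × ∏ likelihoods (using 1 − P(present | H) for each absent log feature):
  porphyry copper: 0.38 × (1 − 0.12) × 0.04 = 0.013376
  VMS deposit: 0.24 × (1 − 0.49) × 0.56 = 0.068544
  skarn: 0.12 × (1 − 0.54) × 0.75 = 0.0414
  iron oxide copper-gold: 0.26 × (1 − 0.35) × 0.95 = 0.16055
The unnormalized weights sum to 0.28387.
P(porphyry copper | evidence) = 0.013376 / 0.28387 ≈ 0.047
P(VMS deposit | evidence) = 0.068544 / 0.28387 ≈ 0.241
P(skarn | evidence) = 0.0414 / 0.28387 ≈ 0.146
P(iron oxide copper-gold | evidence) = 0.16055 / 0.28387 ≈ 0.566

0.047, 0.241, 0.146, 0.566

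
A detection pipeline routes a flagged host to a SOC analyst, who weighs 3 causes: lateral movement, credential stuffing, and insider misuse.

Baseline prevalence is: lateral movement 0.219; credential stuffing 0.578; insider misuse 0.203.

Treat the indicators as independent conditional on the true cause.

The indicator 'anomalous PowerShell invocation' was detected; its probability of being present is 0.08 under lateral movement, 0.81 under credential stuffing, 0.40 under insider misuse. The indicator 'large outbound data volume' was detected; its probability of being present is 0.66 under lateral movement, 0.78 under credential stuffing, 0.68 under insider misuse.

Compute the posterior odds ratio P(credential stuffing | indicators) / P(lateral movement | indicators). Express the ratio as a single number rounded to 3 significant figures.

Posterior odds equal prior odds times the likelihood ratio; only the two competing hypotheses matter.
  credential stuffing: 0.578 × 0.81 × 0.78 = 0.36518
  lateral movement: 0.219 × 0.08 × 0.66 = 0.011563
Posterior odds = 0.36518 / 0.011563 ≈ 31.6.

31.6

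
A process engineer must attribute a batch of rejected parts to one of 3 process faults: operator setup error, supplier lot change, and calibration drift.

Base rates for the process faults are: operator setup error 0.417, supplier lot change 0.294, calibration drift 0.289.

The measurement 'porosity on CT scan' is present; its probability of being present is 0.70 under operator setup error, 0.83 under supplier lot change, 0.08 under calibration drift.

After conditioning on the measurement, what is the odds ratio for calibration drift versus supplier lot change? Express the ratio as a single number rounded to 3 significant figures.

0.0947

The normalizing constant cancels in an odds ratio, so compute prior × likelihood for the two hypotheses only:
  calibration drift: 0.289 × 0.08 = 0.02312
  supplier lot change: 0.294 × 0.83 = 0.24402
Odds(calibration drift : supplier lot change) = 0.02312 / 0.24402 ≈ 0.0947.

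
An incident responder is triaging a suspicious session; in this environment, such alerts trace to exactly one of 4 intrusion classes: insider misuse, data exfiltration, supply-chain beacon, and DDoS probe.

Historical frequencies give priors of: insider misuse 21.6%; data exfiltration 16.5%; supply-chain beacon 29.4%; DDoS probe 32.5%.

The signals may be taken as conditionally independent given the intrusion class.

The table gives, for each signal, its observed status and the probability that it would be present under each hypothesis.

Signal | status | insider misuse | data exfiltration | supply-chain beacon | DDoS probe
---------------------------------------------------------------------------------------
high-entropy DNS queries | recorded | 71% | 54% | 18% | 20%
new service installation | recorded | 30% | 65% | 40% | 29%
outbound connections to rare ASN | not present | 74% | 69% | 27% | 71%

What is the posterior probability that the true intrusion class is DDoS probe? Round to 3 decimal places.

By Bayes' rule with conditional independence, the unnormalized weight for each hypothesis is prior × ∏ likelihoods (using 1 − P(present | H) for each absent signal):
  insider misuse: 0.216 × 0.71 × 0.30 × (1 − 0.74) = 0.011962
  data exfiltration: 0.165 × 0.54 × 0.65 × (1 − 0.69) = 0.017954
  supply-chain beacon: 0.294 × 0.18 × 0.40 × (1 − 0.27) = 0.015453
  DDoS probe: 0.325 × 0.20 × 0.29 × (1 − 0.71) = 0.0054665
Marginal likelihood of the evidence = 0.050835.
P(DDoS probe | evidence) = 0.0054665 / 0.050835 ≈ 0.108.

0.108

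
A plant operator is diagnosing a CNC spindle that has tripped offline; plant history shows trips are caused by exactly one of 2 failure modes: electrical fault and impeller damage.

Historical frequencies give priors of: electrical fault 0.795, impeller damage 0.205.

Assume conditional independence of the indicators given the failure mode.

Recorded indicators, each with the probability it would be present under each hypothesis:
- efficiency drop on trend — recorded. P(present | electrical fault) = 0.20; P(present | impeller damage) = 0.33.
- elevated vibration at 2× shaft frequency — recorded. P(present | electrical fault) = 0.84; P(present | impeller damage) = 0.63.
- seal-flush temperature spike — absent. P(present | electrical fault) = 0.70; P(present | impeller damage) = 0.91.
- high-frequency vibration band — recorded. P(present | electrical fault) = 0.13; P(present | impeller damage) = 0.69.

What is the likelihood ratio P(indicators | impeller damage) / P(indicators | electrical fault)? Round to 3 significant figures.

The Bayes factor is the ratio of the joint likelihoods of the indicator pattern under the two hypotheses (using 1 − P(present | H) for each absent indicator).
  impeller damage: 0.33 × 0.63 × (1 − 0.91) × 0.69 = 0.012911
  electrical fault: 0.20 × 0.84 × (1 − 0.70) × 0.13 = 0.006552
Bayes factor = 0.012911 / 0.006552 ≈ 1.97

1.97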